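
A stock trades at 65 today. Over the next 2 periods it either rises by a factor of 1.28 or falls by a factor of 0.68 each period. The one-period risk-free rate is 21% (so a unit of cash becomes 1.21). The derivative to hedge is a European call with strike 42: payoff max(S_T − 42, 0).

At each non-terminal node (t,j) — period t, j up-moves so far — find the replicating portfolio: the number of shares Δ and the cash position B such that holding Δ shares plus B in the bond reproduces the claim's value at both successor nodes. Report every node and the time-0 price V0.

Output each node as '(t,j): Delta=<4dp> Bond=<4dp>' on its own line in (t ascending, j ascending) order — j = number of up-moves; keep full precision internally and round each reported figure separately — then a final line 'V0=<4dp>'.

(0,0): Delta=0.9705 Bond=-26.6562
(1,0): Delta=0.5496 Bond=-13.6525
(1,1): Delta=1.0000 Bond=-34.7107
V0=36.4245

No-arbitrage ⇒ martingale measure with p* = (R−d)/(u−d) = 0.8833.
Payoff layer (t=2): V(2,0)=0.0000, V(2,1)=14.5760, V(2,2)=64.4960
(1,0): S=44.2000. Δ = (V_up−V_dn)/(S_up−S_dn) = (14.5760−0.0000)/(56.5760−30.0560) = 0.5496. V = [p*·14.5760 + (1−p*)·0.0000]/1.21 = 10.6409. B = V − Δ·S = -13.6525.
(1,1): S=83.2000. Δ = (V_up−V_dn)/(S_up−S_dn) = (64.4960−14.5760)/(106.4960−56.5760) = 1.0000. V = [p*·64.4960 + (1−p*)·14.5760]/1.21 = 48.4893. B = V − Δ·S = -34.7107.
(0,0): S=65.0000. Δ = (V_up−V_dn)/(S_up−S_dn) = (48.4893−10.6409)/(83.2000−44.2000) = 0.9705. V = [p*·48.4893 + (1−p*)·10.6409]/1.21 = 36.4245. B = V − Δ·S = -26.6562.
Each (Δ,B) replicates both successor values, so the strategy is self-financing and V0 is arbitrage-free.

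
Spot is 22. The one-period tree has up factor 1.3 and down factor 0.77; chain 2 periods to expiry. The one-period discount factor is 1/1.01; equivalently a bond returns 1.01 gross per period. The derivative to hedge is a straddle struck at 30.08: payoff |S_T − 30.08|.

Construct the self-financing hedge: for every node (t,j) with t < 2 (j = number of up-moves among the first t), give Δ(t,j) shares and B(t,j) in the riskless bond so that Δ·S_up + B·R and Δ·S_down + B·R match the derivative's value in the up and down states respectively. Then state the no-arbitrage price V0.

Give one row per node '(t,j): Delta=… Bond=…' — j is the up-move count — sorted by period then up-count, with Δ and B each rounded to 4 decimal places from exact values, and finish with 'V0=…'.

The replicating-portfolio and risk-neutral prices coincide; use p* = (1.01−0.77)/(1.3−0.77) = 0.4528 for the latter.
At expiry t=2: V(2,0)=17.0362, V(2,1)=8.0580, V(2,2)=7.1000
  t=1,j=0: stock 16.9400 → up 22.0220 (V=8.0580), down 13.0438 (V=17.0362). Price 12.8422; hedge Δ=-1.0000, bond B=29.7822.
  t=1,j=1: stock 28.6000 → up 37.1800 (V=7.1000), down 22.0220 (V=8.0580). Price 7.5487; hedge Δ=-0.0632, bond B=9.3562.
  t=0,j=0: stock 22.0000 → up 28.6000 (V=7.5487), down 16.9400 (V=12.8422). Price 10.3417; hedge Δ=-0.4540, bond B=20.3294.
Self-financing check: at every node Δ·S+B equals the discounted successor values.

(0,0): Delta=-0.4540 Bond=20.3294
(1,0): Delta=-1.0000 Bond=29.7822
(1,1): Delta=-0.0632 Bond=9.3562
V0=10.3417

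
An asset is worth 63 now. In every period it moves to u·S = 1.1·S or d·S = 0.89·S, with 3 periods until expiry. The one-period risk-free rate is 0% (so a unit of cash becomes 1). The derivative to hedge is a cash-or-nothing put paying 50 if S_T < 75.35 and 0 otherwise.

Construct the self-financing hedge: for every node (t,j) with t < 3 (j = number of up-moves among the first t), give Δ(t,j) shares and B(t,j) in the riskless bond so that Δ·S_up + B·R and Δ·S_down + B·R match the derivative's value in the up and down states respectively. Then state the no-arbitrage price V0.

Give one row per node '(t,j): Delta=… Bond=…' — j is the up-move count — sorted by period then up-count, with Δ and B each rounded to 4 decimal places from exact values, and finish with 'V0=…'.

No-arbitrage ⇒ martingale measure with p* = (R−d)/(u−d) = 0.5238.
At expiry t=3: V(3,0)=50.0000, V(3,1)=50.0000, V(3,2)=50.0000, V(3,3)=0.0000
  t=2,j=0: stock 49.9023 → up 54.8925 (V=50.0000), down 44.4130 (V=50.0000). Price 50.0000; hedge Δ=0.0000, bond B=50.0000.
  t=2,j=1: stock 61.6770 → up 67.8447 (V=50.0000), down 54.8925 (V=50.0000). Price 50.0000; hedge Δ=0.0000, bond B=50.0000.
  t=2,j=2: stock 76.2300 → up 83.8530 (V=0.0000), down 67.8447 (V=50.0000). Price 23.8095; hedge Δ=-3.1234, bond B=261.9048.
  t=1,j=0: stock 56.0700 → up 61.6770 (V=50.0000), down 49.9023 (V=50.0000). Price 50.0000; hedge Δ=0.0000, bond B=50.0000.
  t=1,j=1: stock 69.3000 → up 76.2300 (V=23.8095), down 61.6770 (V=50.0000). Price 36.2812; hedge Δ=-1.7997, bond B=160.9977.
  t=0,j=0: stock 63.0000 → up 69.3000 (V=36.2812), down 56.0700 (V=50.0000). Price 42.8140; hedge Δ=-1.0369, bond B=108.1417.
Check: Δ(0,0)·S0 + B(0,0) = 42.8140 = V0.

(0,0): Delta=-1.0369 Bond=108.1417
(1,0): Delta=0.0000 Bond=50.0000
(1,1): Delta=-1.7997 Bond=160.9977
(2,0): Delta=0.0000 Bond=50.0000
(2,1): Delta=0.0000 Bond=50.0000
(2,2): Delta=-3.1234 Bond=261.9048
V0=42.8140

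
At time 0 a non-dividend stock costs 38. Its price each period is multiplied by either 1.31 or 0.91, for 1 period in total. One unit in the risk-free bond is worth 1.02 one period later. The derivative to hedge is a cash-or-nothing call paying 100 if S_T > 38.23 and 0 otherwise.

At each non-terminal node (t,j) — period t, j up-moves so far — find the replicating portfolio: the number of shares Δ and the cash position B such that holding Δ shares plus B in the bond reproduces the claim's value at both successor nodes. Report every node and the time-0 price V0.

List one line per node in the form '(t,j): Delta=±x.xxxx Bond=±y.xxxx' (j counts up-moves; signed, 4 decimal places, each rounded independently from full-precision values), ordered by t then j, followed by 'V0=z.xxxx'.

Under the risk-neutral measure, an up-move has probability p* = (R−d)/(u−d) = 0.2750 and values discount at R = 1.02.
At expiry t=1: V(1,0)=0.0000, V(1,1)=100.0000
(0,0): S=38.0000. Δ = (V_up−V_dn)/(S_up−S_dn) = (100.0000−0.0000)/(49.7800−34.5800) = 6.5789. V = [p*·100.0000 + (1−p*)·0.0000]/1.02 = 26.9608. B = V − Δ·S = -223.0392.
Root portfolio cost Δ·38+B reproduces V0=26.9608.

(0,0): Delta=6.5789 Bond=-223.0392
V0=26.9608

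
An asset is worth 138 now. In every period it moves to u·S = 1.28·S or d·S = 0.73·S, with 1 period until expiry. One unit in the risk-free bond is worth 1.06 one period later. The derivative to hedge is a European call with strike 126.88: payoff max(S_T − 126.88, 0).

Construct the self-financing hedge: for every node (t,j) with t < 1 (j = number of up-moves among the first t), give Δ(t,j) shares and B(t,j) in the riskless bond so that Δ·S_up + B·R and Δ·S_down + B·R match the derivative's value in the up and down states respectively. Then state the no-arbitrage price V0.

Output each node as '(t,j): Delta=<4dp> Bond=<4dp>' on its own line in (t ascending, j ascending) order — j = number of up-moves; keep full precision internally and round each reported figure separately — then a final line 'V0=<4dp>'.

No-arbitrage ⇒ martingale measure with p* = (R−d)/(u−d) = 0.6000.
At expiry t=1: V(1,0)=0.0000, V(1,1)=49.7600
Node (0,0) S=138.0000: V=(p*·49.7600+(1−p*)·0.0000)/1.06=28.1660; Δ=(49.7600−0.0000)/(176.6400−100.7400)=0.6556; B=V−Δ·S=-62.3067
Check: Δ(0,0)·S0 + B(0,0) = 28.1660 = V0.

(0,0): Delta=0.6556 Bond=-62.3067
V0=28.1660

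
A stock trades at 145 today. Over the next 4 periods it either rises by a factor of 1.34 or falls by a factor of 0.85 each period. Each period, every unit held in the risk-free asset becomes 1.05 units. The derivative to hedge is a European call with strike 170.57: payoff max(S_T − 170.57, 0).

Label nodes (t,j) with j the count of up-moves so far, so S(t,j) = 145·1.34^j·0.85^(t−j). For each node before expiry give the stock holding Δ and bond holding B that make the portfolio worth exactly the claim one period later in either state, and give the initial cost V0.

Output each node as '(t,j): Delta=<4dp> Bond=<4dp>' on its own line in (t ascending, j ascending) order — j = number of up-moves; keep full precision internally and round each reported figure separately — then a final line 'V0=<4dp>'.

(0,0): Delta=0.6228 Bond=-61.7879
(1,0): Delta=0.3986 Bond=-37.2468
(1,1): Delta=0.8290 Bond=-104.9414
(2,0): Delta=0.1328 Bond=-11.2654
(2,1): Delta=0.6431 Bond=-79.4826
(2,2): Delta=1.0000 Bond=-154.7120
(3,0): Delta=0.0000 Bond=0.0000
(3,1): Delta=0.2550 Bond=-28.9802
(3,2): Delta=1.0000 Bond=-162.4476
(3,3): Delta=1.0000 Bond=-162.4476
V0=28.5176

The replicating-portfolio and risk-neutral prices coincide; use p* = (1.05−0.85)/(1.34−0.85) = 0.4082 for the latter.
Payoff layer (t=4): V(4,0)=0.0000, V(4,1)=0.0000, V(4,2)=17.5415, V(4,3)=125.9823, V(4,4)=296.9360
  t=3,j=0: stock 89.0481 → up 119.3245 (V=0.0000), down 75.6909 (V=0.0000). Price 0.0000; hedge Δ=0.0000, bond B=0.0000.
  t=3,j=1: stock 140.3817 → up 188.1115 (V=17.5415), down 119.3245 (V=0.0000). Price 6.8189; hedge Δ=0.2550, bond B=-28.9802.
  t=3,j=2: stock 221.3077 → up 296.5523 (V=125.9823), down 188.1115 (V=17.5415). Price 58.8601; hedge Δ=1.0000, bond B=-162.4476.
  t=3,j=3: stock 348.8851 → up 467.5060 (V=296.9360), down 296.5523 (V=125.9823). Price 186.4375; hedge Δ=1.0000, bond B=-162.4476.
  t=2,j=0: stock 104.7625 → up 140.3817 (V=6.8189), down 89.0481 (V=0.0000). Price 2.6507; hedge Δ=0.1328, bond B=-11.2654.
  t=2,j=1: stock 165.1550 → up 221.3077 (V=58.8601), down 140.3818 (V=6.8189). Price 26.7240; hedge Δ=0.6431, bond B=-79.4826.
  t=2,j=2: stock 260.3620 → up 348.8851 (V=186.4375), down 221.3077 (V=58.8601). Price 105.6500; hedge Δ=1.0000, bond B=-154.7120.
  t=1,j=0: stock 123.2500 → up 165.1550 (V=26.7240), down 104.7625 (V=2.6507). Price 11.8824; hedge Δ=0.3986, bond B=-37.2468.
  t=1,j=1: stock 194.3000 → up 260.3620 (V=105.6500), down 165.1550 (V=26.7240). Price 56.1321; hedge Δ=0.8290, bond B=-104.9414.
  t=0,j=0: stock 145.0000 → up 194.3000 (V=56.1321), down 123.2500 (V=11.8824). Price 28.5176; hedge Δ=0.6228, bond B=-61.7879.
Self-financing check: at every node Δ·S+B equals the discounted successor values.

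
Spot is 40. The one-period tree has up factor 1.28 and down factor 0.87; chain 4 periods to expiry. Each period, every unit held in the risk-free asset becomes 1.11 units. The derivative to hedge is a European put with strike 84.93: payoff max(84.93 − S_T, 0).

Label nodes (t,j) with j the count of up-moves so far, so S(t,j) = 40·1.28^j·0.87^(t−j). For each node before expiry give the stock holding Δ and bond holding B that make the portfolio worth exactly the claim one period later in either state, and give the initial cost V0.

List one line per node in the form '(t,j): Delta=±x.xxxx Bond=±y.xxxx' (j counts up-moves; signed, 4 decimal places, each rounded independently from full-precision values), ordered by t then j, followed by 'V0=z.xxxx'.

(0,0): Delta=-0.7993 Bond=49.6534
(1,0): Delta=-1.0000 Bond=62.1001
(1,1): Delta=-0.7027 Bond=50.1678
(2,0): Delta=-1.0000 Bond=68.9311
(2,1): Delta=-1.0000 Bond=68.9311
(2,2): Delta=-0.5595 Bond=46.3044
(3,0): Delta=-1.0000 Bond=76.5135
(3,1): Delta=-1.0000 Bond=76.5135
(3,2): Delta=-1.0000 Bond=76.5135
(3,3): Delta=-0.3474 Bond=33.6077
V0=17.6819

Risk-neutral probability p* = (R−d)/(u−d) = (1.11−0.87)/(1.28−0.87) = 0.5854.
Payoff layer (t=4): V(4,0)=62.0141, V(4,1)=51.2146, V(4,2)=35.3258, V(4,3)=11.9491, V(4,4)=0.0000
  t=3,j=0: stock 26.3401 → up 33.7154 (V=51.2146), down 22.9159 (V=62.0141). Price 50.1734; hedge Δ=-1.0000, bond B=76.5135.
  t=3,j=1: stock 38.7533 → up 49.6042 (V=35.3258), down 33.7154 (V=51.2146). Price 37.7602; hedge Δ=-1.0000, bond B=76.5135.
  t=3,j=2: stock 57.0163 → up 72.9809 (V=11.9491), down 49.6042 (V=35.3258). Price 19.4972; hedge Δ=-1.0000, bond B=76.5135.
  t=3,j=3: stock 83.8861 → up 107.3742 (V=0.0000), down 72.9809 (V=11.9491). Price 4.4635; hedge Δ=-0.3474, bond B=33.6077.
  t=2,j=0: stock 30.2760 → up 38.7533 (V=37.7602), down 26.3401 (V=50.1734). Price 38.6551; hedge Δ=-1.0000, bond B=68.9311.
  t=2,j=1: stock 44.5440 → up 57.0163 (V=19.4972), down 38.7533 (V=37.7602). Price 24.3871; hedge Δ=-1.0000, bond B=68.9311.
  t=2,j=2: stock 65.5360 → up 83.8861 (V=4.4635), down 57.0163 (V=19.4972). Price 9.6369; hedge Δ=-0.5595, bond B=46.3044.
  t=1,j=0: stock 34.8000 → up 44.5440 (V=24.3871), down 30.2760 (V=38.6551). Price 27.3001; hedge Δ=-1.0000, bond B=62.1001.
  t=1,j=1: stock 51.2000 → up 65.5360 (V=9.6369), down 44.5440 (V=24.3871). Price 14.1918; hedge Δ=-0.7027, bond B=50.1678.
  t=0,j=0: stock 40.0000 → up 51.2000 (V=14.1918), down 34.8000 (V=27.3001). Price 17.6819; hedge Δ=-0.7993, bond B=49.6534.
Each (Δ,B) replicates both successor values, so the strategy is self-financing and V0 is arbitrage-free.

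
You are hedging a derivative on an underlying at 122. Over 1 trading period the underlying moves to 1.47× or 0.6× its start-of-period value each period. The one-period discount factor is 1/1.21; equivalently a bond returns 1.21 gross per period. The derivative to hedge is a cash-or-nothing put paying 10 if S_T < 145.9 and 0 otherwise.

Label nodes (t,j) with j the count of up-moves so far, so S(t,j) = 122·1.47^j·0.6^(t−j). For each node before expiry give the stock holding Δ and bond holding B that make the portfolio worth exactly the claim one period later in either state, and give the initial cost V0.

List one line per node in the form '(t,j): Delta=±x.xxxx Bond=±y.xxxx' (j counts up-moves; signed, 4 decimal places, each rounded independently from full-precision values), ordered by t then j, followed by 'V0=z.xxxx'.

(0,0): Delta=-0.0942 Bond=13.9641
V0=2.4698

Under the risk-neutral measure, an up-move has probability p* = (R−d)/(u−d) = 0.7011 and values discount at R = 1.21.
At expiry t=1: V(1,0)=10.0000, V(1,1)=0.0000
  t=0,j=0: stock 122.0000 → up 179.3400 (V=0.0000), down 73.2000 (V=10.0000). Price 2.4698; hedge Δ=-0.0942, bond B=13.9641.
The time-0 hedge costs 2.4698, which is the no-arbitrage price.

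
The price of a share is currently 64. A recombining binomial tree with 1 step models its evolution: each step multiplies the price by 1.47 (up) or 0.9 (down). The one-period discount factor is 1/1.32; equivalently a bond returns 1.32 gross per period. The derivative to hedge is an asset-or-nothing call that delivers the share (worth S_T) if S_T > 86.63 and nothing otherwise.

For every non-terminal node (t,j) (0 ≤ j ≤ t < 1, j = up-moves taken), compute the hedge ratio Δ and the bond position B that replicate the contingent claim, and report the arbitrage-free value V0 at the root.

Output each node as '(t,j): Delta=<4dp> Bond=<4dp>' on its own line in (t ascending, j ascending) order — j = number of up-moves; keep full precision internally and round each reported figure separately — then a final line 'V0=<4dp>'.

Since d<R<u, set p* = (R−d)/(u−d) = 0.7368; price each node as the discounted p*-expectation of its children.
At expiry t=1: V(1,0)=0.0000, V(1,1)=94.0800
  t=0,j=0: stock 64.0000 → up 94.0800 (V=94.0800), down 57.6000 (V=0.0000). Price 52.5167; hedge Δ=2.5789, bond B=-112.5359.
Each (Δ,B) replicates both successor values, so the strategy is self-financing and V0 is arbitrage-free.

(0,0): Delta=2.5789 Bond=-112.5359
V0=52.5167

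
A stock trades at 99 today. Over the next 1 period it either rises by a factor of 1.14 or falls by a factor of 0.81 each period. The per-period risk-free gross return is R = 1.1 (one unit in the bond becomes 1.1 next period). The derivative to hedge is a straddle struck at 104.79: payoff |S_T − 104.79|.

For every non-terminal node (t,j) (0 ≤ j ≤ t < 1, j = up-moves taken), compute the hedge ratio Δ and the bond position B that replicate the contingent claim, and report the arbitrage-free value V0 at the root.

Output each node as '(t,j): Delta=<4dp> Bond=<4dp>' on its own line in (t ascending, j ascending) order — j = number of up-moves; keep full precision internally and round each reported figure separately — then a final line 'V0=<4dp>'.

(0,0): Delta=-0.5060 Bond=59.2488
V0=9.1579

Under the risk-neutral measure, an up-move has probability p* = (R−d)/(u−d) = 0.8788 and values discount at R = 1.1.
At expiry t=1: V(1,0)=24.6000, V(1,1)=8.0700
(0,0): S=99.0000. Δ = (V_up−V_dn)/(S_up−S_dn) = (8.0700−24.6000)/(112.8600−80.1900) = -0.5060. V = [p*·8.0700 + (1−p*)·24.6000]/1.1 = 9.1579. B = V − Δ·S = 59.2488.
Check: Δ(0,0)·S0 + B(0,0) = 9.1579 = V0.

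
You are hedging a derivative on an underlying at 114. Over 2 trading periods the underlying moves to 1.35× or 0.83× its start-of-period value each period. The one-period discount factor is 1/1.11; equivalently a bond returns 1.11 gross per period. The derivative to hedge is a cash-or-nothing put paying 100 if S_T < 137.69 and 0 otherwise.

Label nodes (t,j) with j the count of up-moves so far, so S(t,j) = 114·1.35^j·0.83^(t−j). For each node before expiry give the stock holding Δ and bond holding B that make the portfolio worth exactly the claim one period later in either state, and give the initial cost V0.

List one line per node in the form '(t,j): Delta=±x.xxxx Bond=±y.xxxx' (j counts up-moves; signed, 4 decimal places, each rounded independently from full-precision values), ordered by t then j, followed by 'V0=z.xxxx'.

Since d<R<u, set p* = (R−d)/(u−d) = 0.5385; price each node as the discounted p*-expectation of its children.
Terminal values V(2,·): V(2,0)=100.0000, V(2,1)=100.0000, V(2,2)=0.0000
(1,0): S=94.6200. Δ = (V_up−V_dn)/(S_up−S_dn) = (100.0000−100.0000)/(127.7370−78.5346) = 0.0000. V = [p*·100.0000 + (1−p*)·100.0000]/1.11 = 90.0901. B = V − Δ·S = 90.0901.
(1,1): S=153.9000. Δ = (V_up−V_dn)/(S_up−S_dn) = (0.0000−100.0000)/(207.7650−127.7370) = -1.2496. V = [p*·0.0000 + (1−p*)·100.0000]/1.11 = 41.5800. B = V − Δ·S = 233.8877.
(0,0): S=114.0000. Δ = (V_up−V_dn)/(S_up−S_dn) = (41.5800−90.0901)/(153.9000−94.6200) = -0.8183. V = [p*·41.5800 + (1−p*)·90.0901]/1.11 = 57.6300. B = V − Δ·S = 150.9186.
The time-0 hedge costs 57.6300, which is the no-arbitrage price.

(0,0): Delta=-0.8183 Bond=150.9186
(1,0): Delta=0.0000 Bond=90.0901
(1,1): Delta=-1.2496 Bond=233.8877
V0=57.6300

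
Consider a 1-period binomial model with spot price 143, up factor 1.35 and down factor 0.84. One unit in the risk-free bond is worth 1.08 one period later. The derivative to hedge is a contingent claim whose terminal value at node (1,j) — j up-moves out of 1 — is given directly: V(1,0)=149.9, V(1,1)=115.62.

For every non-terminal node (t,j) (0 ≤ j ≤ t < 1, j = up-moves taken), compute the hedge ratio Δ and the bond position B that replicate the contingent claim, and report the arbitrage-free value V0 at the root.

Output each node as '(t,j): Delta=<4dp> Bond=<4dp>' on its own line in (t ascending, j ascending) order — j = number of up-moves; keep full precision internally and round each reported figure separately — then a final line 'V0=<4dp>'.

(0,0): Delta=-0.4700 Bond=191.0752
V0=123.8595

No-arbitrage ⇒ martingale measure with p* = (R−d)/(u−d) = 0.4706.
At expiry t=1: V(1,0)=149.9000, V(1,1)=115.6200
Node (0,0) S=143.0000: V=(p*·115.6200+(1−p*)·149.9000)/1.08=123.8595; Δ=(115.6200−149.9000)/(193.0500−120.1200)=-0.4700; B=V−Δ·S=191.0752
Self-financing check: at every node Δ·S+B equals the discounted successor values.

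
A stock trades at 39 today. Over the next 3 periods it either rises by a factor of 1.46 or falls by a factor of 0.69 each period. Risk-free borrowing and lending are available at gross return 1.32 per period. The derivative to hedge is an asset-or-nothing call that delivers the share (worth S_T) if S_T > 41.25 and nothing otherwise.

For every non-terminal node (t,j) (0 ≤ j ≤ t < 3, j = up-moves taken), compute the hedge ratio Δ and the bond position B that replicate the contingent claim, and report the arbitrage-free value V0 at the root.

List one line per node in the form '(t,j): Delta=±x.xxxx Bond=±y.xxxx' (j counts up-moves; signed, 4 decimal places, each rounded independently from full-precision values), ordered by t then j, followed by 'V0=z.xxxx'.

Risk-neutral probability p* = (R−d)/(u−d) = (1.32−0.69)/(1.46−0.69) = 0.8182.
Payoff layer (t=3): V(3,0)=0.0000, V(3,1)=0.0000, V(3,2)=57.3614, V(3,3)=121.3733
(2,0): S=18.5679. Δ = (V_up−V_dn)/(S_up−S_dn) = (0.0000−0.0000)/(27.1091−12.8119) = 0.0000. V = [p*·0.0000 + (1−p*)·0.0000]/1.32 = 0.0000. B = V − Δ·S = 0.0000.
(2,1): S=39.2886. Δ = (V_up−V_dn)/(S_up−S_dn) = (57.3614−0.0000)/(57.3614−27.1091) = 1.8961. V = [p*·57.3614 + (1−p*)·0.0000]/1.32 = 35.5546. B = V − Δ·S = -38.9407.
(2,2): S=83.1324. Δ = (V_up−V_dn)/(S_up−S_dn) = (121.3733−57.3614)/(121.3733−57.3614) = 1.0000. V = [p*·121.3733 + (1−p*)·57.3614]/1.32 = 83.1324. B = V − Δ·S = 0.0000.
(1,0): S=26.9100. Δ = (V_up−V_dn)/(S_up−S_dn) = (35.5546−0.0000)/(39.2886−18.5679) = 1.7159. V = [p*·35.5546 + (1−p*)·0.0000]/1.32 = 22.0380. B = V − Δ·S = -24.1368.
(1,1): S=56.9400. Δ = (V_up−V_dn)/(S_up−S_dn) = (83.1324−35.5546)/(83.1324−39.2886) = 1.0852. V = [p*·83.1324 + (1−p*)·35.5546]/1.32 = 56.4257. B = V − Δ·S = -5.3637.
(0,0): S=39.0000. Δ = (V_up−V_dn)/(S_up−S_dn) = (56.4257−22.0380)/(56.9400−26.9100) = 1.1451. V = [p*·56.4257 + (1−p*)·22.0380]/1.32 = 38.0101. B = V − Δ·S = -6.6493.
Each (Δ,B) replicates both successor values, so the strategy is self-financing and V0 is arbitrage-free.

(0,0): Delta=1.1451 Bond=-6.6493
(1,0): Delta=1.7159 Bond=-24.1368
(1,1): Delta=1.0852 Bond=-5.3637
(2,0): Delta=0.0000 Bond=0.0000
(2,1): Delta=1.8961 Bond=-38.9407
(2,2): Delta=1.0000 Bond=0.0000
V0=38.0101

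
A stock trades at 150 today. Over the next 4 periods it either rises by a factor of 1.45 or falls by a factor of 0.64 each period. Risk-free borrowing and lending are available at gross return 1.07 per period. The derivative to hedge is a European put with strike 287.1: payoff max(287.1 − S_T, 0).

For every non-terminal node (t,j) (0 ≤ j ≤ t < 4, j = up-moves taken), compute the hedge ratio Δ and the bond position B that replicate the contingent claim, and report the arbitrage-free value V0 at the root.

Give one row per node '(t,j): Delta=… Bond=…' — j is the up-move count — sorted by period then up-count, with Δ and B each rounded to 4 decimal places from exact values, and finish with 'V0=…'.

Under the risk-neutral measure, an up-move has probability p* = (R−d)/(u−d) = 0.5309 and values discount at R = 1.07.
Terminal values V(4,·): V(4,0)=261.9342, V(4,1)=230.0837, V(4,2)=157.9224, V(4,3)=0.0000, V(4,4)=0.0000
  t=3,j=0: stock 39.3216 → up 57.0163 (V=230.0837), down 25.1658 (V=261.9342). Price 228.9962; hedge Δ=-1.0000, bond B=268.3178.
  t=3,j=1: stock 89.0880 → up 129.1776 (V=157.9224), down 57.0163 (V=230.0837). Price 179.2298; hedge Δ=-1.0000, bond B=268.3178.
  t=3,j=2: stock 201.8400 → up 292.6680 (V=0.0000), down 129.1776 (V=157.9224). Price 69.2402; hedge Δ=-0.9659, bond B=264.2062.
  t=3,j=3: stock 457.2937 → up 663.0759 (V=0.0000), down 292.6680 (V=0.0000). Price 0.0000; hedge Δ=0.0000, bond B=0.0000.
  t=2,j=0: stock 61.4400 → up 89.0880 (V=179.2298), down 39.3216 (V=228.9962). Price 189.3243; hedge Δ=-1.0000, bond B=250.7643.
  t=2,j=1: stock 139.2000 → up 201.8400 (V=69.2402), down 89.0880 (V=179.2298). Price 112.9348; hedge Δ=-0.9755, bond B=248.7244.
  t=2,j=2: stock 315.3750 → up 457.2937 (V=0.0000), down 201.8400 (V=69.2402). Price 30.3580; hedge Δ=-0.2710, bond B=115.8398.
  t=1,j=0: stock 96.0000 → up 139.2000 (V=112.9348), down 61.4400 (V=189.3243). Price 139.0391; hedge Δ=-0.9824, bond B=233.3471.
  t=1,j=1: stock 217.5000 → up 315.3750 (V=30.3580), down 139.2000 (V=112.9348). Price 64.5773; hedge Δ=-0.4687, bond B=166.5240.
  t=0,j=0: stock 150.0000 → up 217.5000 (V=64.5773), down 96.0000 (V=139.0391). Price 93.0000; hedge Δ=-0.6129, bond B=184.9281.
Self-financing check: at every node Δ·S+B equals the discounted successor values.

(0,0): Delta=-0.6129 Bond=184.9281
(1,0): Delta=-0.9824 Bond=233.3471
(1,1): Delta=-0.4687 Bond=166.5240
(2,0): Delta=-1.0000 Bond=250.7643
(2,1): Delta=-0.9755 Bond=248.7244
(2,2): Delta=-0.2710 Bond=115.8398
(3,0): Delta=-1.0000 Bond=268.3178
(3,1): Delta=-1.0000 Bond=268.3178
(3,2): Delta=-0.9659 Bond=264.2062
(3,3): Delta=0.0000 Bond=0.0000
V0=93.0000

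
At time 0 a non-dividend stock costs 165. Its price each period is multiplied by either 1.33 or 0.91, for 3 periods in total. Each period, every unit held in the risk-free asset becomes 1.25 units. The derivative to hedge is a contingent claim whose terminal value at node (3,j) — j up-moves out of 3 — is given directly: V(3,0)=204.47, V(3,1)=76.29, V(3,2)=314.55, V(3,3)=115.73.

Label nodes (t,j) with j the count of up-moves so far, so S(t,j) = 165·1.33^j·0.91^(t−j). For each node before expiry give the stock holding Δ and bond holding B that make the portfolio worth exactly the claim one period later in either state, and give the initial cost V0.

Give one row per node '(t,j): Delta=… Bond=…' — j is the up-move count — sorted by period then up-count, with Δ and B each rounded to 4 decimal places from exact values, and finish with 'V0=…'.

No-arbitrage ⇒ martingale measure with p* = (R−d)/(u−d) = 0.8095.
At expiry t=3: V(3,0)=204.4700, V(3,1)=76.2900, V(3,2)=314.5500, V(3,3)=115.7300
  t=2,j=0: stock 136.6365 → up 181.7265 (V=76.2900), down 124.3392 (V=204.4700). Price 80.5642; hedge Δ=-2.2336, bond B=385.7547.
  t=2,j=1: stock 199.6995 → up 265.6003 (V=314.5500), down 181.7265 (V=76.2900). Price 215.3337; hedge Δ=2.8407, bond B=-351.9520.
  t=2,j=2: stock 291.8685 → up 388.1851 (V=115.7300), down 265.6003 (V=314.5500). Price 122.8804; hedge Δ=-1.6219, bond B=596.2613.
  t=1,j=0: stock 150.1500 → up 199.6995 (V=215.3337), down 136.6365 (V=80.5642). Price 151.7307; hedge Δ=2.1371, bond B=-169.1492.
  t=1,j=1: stock 219.4500 → up 291.8685 (V=122.8804), down 199.6995 (V=215.3337). Price 112.3924; hedge Δ=-1.0031, bond B=332.5194.
  t=0,j=0: stock 165.0000 → up 219.4500 (V=112.3924), down 150.1500 (V=151.7307). Price 95.9083; hedge Δ=-0.5677, bond B=189.5708.
Each (Δ,B) replicates both successor values, so the strategy is self-financing and V0 is arbitrage-free.

(0,0): Delta=-0.5677 Bond=189.5708
(1,0): Delta=2.1371 Bond=-169.1492
(1,1): Delta=-1.0031 Bond=332.5194
(2,0): Delta=-2.2336 Bond=385.7547
(2,1): Delta=2.8407 Bond=-351.9520
(2,2): Delta=-1.6219 Bond=596.2613
V0=95.9083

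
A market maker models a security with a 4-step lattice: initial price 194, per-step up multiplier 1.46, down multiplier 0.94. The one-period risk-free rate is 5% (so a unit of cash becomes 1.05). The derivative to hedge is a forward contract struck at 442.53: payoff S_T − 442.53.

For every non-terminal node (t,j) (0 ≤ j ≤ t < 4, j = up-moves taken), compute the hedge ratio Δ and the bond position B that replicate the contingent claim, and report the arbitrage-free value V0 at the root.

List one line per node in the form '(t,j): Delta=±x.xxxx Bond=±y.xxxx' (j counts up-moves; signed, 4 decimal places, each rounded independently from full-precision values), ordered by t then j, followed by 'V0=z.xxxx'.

(0,0): Delta=1.0000 Bond=-364.0705
(1,0): Delta=1.0000 Bond=-382.2741
(1,1): Delta=1.0000 Bond=-382.2741
(2,0): Delta=1.0000 Bond=-401.3878
(2,1): Delta=1.0000 Bond=-401.3878
(2,2): Delta=1.0000 Bond=-401.3878
(3,0): Delta=1.0000 Bond=-421.4571
(3,1): Delta=1.0000 Bond=-421.4571
(3,2): Delta=1.0000 Bond=-421.4571
(3,3): Delta=1.0000 Bond=-421.4571
V0=-170.0705

Under the risk-neutral measure, an up-move has probability p* = (R−d)/(u−d) = 0.2115 and values discount at R = 1.05.
At expiry t=4: V(4,0)=-291.0647, V(4,1)=-207.2754, V(4,2)=-77.1345, V(4,3)=124.9991, V(4,4)=438.9514
(3,0): S=161.1333. Δ = (V_up−V_dn)/(S_up−S_dn) = (-207.2754−-291.0647)/(235.2546−151.4653) = 1.0000. V = [p*·-207.2754 + (1−p*)·-291.0647]/1.05 = -260.3238. B = V − Δ·S = -421.4571.
(3,1): S=250.2709. Δ = (V_up−V_dn)/(S_up−S_dn) = (-77.1345−-207.2754)/(365.3955−235.2546) = 1.0000. V = [p*·-77.1345 + (1−p*)·-207.2754]/1.05 = -171.1863. B = V − Δ·S = -421.4571.
(3,2): S=388.7186. Δ = (V_up−V_dn)/(S_up−S_dn) = (124.9991−-77.1345)/(567.5291−365.3955) = 1.0000. V = [p*·124.9991 + (1−p*)·-77.1345]/1.05 = -32.7386. B = V − Δ·S = -421.4571.
(3,3): S=603.7544. Δ = (V_up−V_dn)/(S_up−S_dn) = (438.9514−124.9991)/(881.4814−567.5291) = 1.0000. V = [p*·438.9514 + (1−p*)·124.9991]/1.05 = 182.2972. B = V − Δ·S = -421.4571.
(2,0): S=171.4184. Δ = (V_up−V_dn)/(S_up−S_dn) = (-171.1863−-260.3238)/(250.2709−161.1333) = 1.0000. V = [p*·-171.1863 + (1−p*)·-260.3238]/1.05 = -229.9694. B = V − Δ·S = -401.3878.
(2,1): S=266.2456. Δ = (V_up−V_dn)/(S_up−S_dn) = (-32.7386−-171.1863)/(388.7186−250.2709) = 1.0000. V = [p*·-32.7386 + (1−p*)·-171.1863]/1.05 = -135.1422. B = V − Δ·S = -401.3878.
(2,2): S=413.5304. Δ = (V_up−V_dn)/(S_up−S_dn) = (182.2972−-32.7386)/(603.7544−388.7186) = 1.0000. V = [p*·182.2972 + (1−p*)·-32.7386]/1.05 = 12.1426. B = V − Δ·S = -401.3878.
(1,0): S=182.3600. Δ = (V_up−V_dn)/(S_up−S_dn) = (-135.1422−-229.9694)/(266.2456−171.4184) = 1.0000. V = [p*·-135.1422 + (1−p*)·-229.9694]/1.05 = -199.9141. B = V − Δ·S = -382.2741.
(1,1): S=283.2400. Δ = (V_up−V_dn)/(S_up−S_dn) = (12.1426−-135.1422)/(413.5304−266.2456) = 1.0000. V = [p*·12.1426 + (1−p*)·-135.1422]/1.05 = -99.0341. B = V − Δ·S = -382.2741.
(0,0): S=194.0000. Δ = (V_up−V_dn)/(S_up−S_dn) = (-99.0341−-199.9141)/(283.2400−182.3600) = 1.0000. V = [p*·-99.0341 + (1−p*)·-199.9141]/1.05 = -170.0705. B = V − Δ·S = -364.0705.
The time-0 hedge costs -170.0705, which is the no-arbitrage price.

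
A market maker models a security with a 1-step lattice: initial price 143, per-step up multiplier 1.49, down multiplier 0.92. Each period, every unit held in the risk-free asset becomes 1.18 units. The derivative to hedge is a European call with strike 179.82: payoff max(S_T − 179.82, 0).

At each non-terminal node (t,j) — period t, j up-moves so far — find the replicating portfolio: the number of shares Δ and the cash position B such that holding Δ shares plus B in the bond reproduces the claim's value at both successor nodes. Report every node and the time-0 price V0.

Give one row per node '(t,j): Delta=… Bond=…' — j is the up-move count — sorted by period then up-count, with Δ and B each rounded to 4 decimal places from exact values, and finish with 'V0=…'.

(0,0): Delta=0.4079 Bond=-45.4802
V0=12.8531

Risk-neutral probability p* = (R−d)/(u−d) = (1.18−0.92)/(1.49−0.92) = 0.4561.
Terminal values V(1,·): V(1,0)=0.0000, V(1,1)=33.2500
Node (0,0) S=143.0000: V=(p*·33.2500+(1−p*)·0.0000)/1.18=12.8531; Δ=(33.2500−0.0000)/(213.0700−131.5600)=0.4079; B=V−Δ·S=-45.4802
Check: Δ(0,0)·S0 + B(0,0) = 12.8531 = V0.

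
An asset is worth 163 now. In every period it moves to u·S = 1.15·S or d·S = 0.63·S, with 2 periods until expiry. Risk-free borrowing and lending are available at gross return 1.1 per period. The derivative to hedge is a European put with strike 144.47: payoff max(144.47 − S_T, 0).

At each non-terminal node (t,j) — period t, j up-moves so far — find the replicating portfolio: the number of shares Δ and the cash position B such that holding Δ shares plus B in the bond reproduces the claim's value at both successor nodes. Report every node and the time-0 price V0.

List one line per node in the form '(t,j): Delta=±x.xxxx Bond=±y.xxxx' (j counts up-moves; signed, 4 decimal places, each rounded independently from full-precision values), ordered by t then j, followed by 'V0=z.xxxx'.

Under the risk-neutral measure, an up-move has probability p* = (R−d)/(u−d) = 0.9038 and values discount at R = 1.1.
At expiry t=2: V(2,0)=79.7753, V(2,1)=26.3765, V(2,2)=0.0000
(1,0): S=102.6900. Δ = (V_up−V_dn)/(S_up−S_dn) = (26.3765−79.7753)/(118.0935−64.6947) = -1.0000. V = [p*·26.3765 + (1−p*)·79.7753]/1.1 = 28.6464. B = V − Δ·S = 131.3364.
(1,1): S=187.4500. Δ = (V_up−V_dn)/(S_up−S_dn) = (0.0000−26.3765)/(215.5675−118.0935) = -0.2706. V = [p*·0.0000 + (1−p*)·26.3765]/1.1 = 2.3056. B = V − Δ·S = 53.0297.
(0,0): S=163.0000. Δ = (V_up−V_dn)/(S_up−S_dn) = (2.3056−28.6464)/(187.4500−102.6900) = -0.3108. V = [p*·2.3056 + (1−p*)·28.6464]/1.1 = 4.3985. B = V − Δ·S = 55.0538.
Self-financing check: at every node Δ·S+B equals the discounted successor values.

(0,0): Delta=-0.3108 Bond=55.0538
(1,0): Delta=-1.0000 Bond=131.3364
(1,1): Delta=-0.2706 Bond=53.0297
V0=4.3985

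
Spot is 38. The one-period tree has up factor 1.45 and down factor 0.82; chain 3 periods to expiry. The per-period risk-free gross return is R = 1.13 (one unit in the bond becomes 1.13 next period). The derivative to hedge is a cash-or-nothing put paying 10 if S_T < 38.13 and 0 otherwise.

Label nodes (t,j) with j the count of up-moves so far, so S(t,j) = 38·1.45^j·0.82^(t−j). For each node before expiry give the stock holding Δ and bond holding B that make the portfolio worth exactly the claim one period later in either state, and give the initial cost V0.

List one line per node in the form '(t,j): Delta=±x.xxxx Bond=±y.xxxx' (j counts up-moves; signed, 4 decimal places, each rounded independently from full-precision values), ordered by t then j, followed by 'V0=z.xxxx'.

Risk-neutral probability p* = (R−d)/(u−d) = (1.13−0.82)/(1.45−0.82) = 0.4921.
Payoff layer (t=3): V(3,0)=10.0000, V(3,1)=10.0000, V(3,2)=0.0000, V(3,3)=0.0000
Node (2,0) S=25.5512: V=(p*·10.0000+(1−p*)·10.0000)/1.13=8.8496; Δ=(10.0000−10.0000)/(37.0492−20.9520)=0.0000; B=V−Δ·S=8.8496
Node (2,1) S=45.1820: V=(p*·0.0000+(1−p*)·10.0000)/1.13=4.4950; Δ=(0.0000−10.0000)/(65.5139−37.0492)=-0.3513; B=V−Δ·S=20.3680
Node (2,2) S=79.8950: V=(p*·0.0000+(1−p*)·0.0000)/1.13=0.0000; Δ=(0.0000−0.0000)/(115.8477−65.5139)=0.0000; B=V−Δ·S=0.0000
Node (1,0) S=31.1600: V=(p*·4.4950+(1−p*)·8.8496)/1.13=5.9353; Δ=(4.4950−8.8496)/(45.1820−25.5512)=-0.2218; B=V−Δ·S=12.8472
Node (1,1) S=55.1000: V=(p*·0.0000+(1−p*)·4.4950)/1.13=2.0205; Δ=(0.0000−4.4950)/(79.8950−45.1820)=-0.1295; B=V−Δ·S=9.1555
Node (0,0) S=38.0000: V=(p*·2.0205+(1−p*)·5.9353)/1.13=3.5477; Δ=(2.0205−5.9353)/(55.1000−31.1600)=-0.1635; B=V−Δ·S=9.7616
Each (Δ,B) replicates both successor values, so the strategy is self-financing and V0 is arbitrage-free.

(0,0): Delta=-0.1635 Bond=9.7616
(1,0): Delta=-0.2218 Bond=12.8472
(1,1): Delta=-0.1295 Bond=9.1555
(2,0): Delta=0.0000 Bond=8.8496
(2,1): Delta=-0.3513 Bond=20.3680
(2,2): Delta=0.0000 Bond=0.0000
V0=3.5477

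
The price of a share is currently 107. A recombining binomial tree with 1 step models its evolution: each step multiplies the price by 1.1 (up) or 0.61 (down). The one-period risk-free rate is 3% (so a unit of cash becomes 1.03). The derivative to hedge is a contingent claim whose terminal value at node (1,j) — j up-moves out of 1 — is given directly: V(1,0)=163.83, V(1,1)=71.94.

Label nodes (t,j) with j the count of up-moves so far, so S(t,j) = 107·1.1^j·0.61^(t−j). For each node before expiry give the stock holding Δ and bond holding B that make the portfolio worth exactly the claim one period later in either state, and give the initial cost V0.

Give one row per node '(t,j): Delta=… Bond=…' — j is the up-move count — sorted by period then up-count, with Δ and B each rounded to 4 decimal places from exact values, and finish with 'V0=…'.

(0,0): Delta=-1.7526 Bond=270.1201
V0=82.5895

Under the risk-neutral measure, an up-move has probability p* = (R−d)/(u−d) = 0.8571 and values discount at R = 1.03.
Terminal values V(1,·): V(1,0)=163.8300, V(1,1)=71.9400
Node (0,0) S=107.0000: V=(p*·71.9400+(1−p*)·163.8300)/1.03=82.5895; Δ=(71.9400−163.8300)/(117.7000−65.2700)=-1.7526; B=V−Δ·S=270.1201
Root portfolio cost Δ·107+B reproduces V0=82.5895.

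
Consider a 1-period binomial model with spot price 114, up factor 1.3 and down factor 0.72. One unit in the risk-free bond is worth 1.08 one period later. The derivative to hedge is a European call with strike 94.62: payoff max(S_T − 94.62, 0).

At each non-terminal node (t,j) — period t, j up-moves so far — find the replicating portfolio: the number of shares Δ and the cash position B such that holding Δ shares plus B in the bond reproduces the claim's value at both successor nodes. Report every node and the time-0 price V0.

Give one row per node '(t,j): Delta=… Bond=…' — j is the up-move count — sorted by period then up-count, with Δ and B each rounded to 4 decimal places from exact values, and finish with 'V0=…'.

(0,0): Delta=0.8103 Bond=-61.5862
V0=30.7931

The replicating-portfolio and risk-neutral prices coincide; use p* = (1.08−0.72)/(1.3−0.72) = 0.6207 for the latter.
Terminal payoffs: V(1,0)=0.0000, V(1,1)=53.5800
  t=0,j=0: stock 114.0000 → up 148.2000 (V=53.5800), down 82.0800 (V=0.0000). Price 30.7931; hedge Δ=0.8103, bond B=-61.5862.
Self-financing check: at every node Δ·S+B equals the discounted successor values.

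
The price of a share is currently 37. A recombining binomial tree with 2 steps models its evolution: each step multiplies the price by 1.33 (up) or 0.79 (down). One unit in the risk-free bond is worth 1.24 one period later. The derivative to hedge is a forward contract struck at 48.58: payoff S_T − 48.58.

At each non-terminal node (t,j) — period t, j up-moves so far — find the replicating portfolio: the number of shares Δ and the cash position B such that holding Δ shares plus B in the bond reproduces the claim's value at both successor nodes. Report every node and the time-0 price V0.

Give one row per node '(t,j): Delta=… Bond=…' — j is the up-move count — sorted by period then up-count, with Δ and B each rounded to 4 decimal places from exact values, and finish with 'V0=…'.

(0,0): Delta=1.0000 Bond=-31.5947
(1,0): Delta=1.0000 Bond=-39.1774
(1,1): Delta=1.0000 Bond=-39.1774
V0=5.4053

Since d<R<u, set p* = (R−d)/(u−d) = 0.8333; price each node as the discounted p*-expectation of its children.
At expiry t=2: V(2,0)=-25.4883, V(2,1)=-9.7041, V(2,2)=16.8693
Node (1,0) S=29.2300: V=(p*·-9.7041+(1−p*)·-25.4883)/1.24=-9.9474; Δ=(-9.7041−-25.4883)/(38.8759−23.0917)=1.0000; B=V−Δ·S=-39.1774
Node (1,1) S=49.2100: V=(p*·16.8693+(1−p*)·-9.7041)/1.24=10.0326; Δ=(16.8693−-9.7041)/(65.4493−38.8759)=1.0000; B=V−Δ·S=-39.1774
Node (0,0) S=37.0000: V=(p*·10.0326+(1−p*)·-9.9474)/1.24=5.4053; Δ=(10.0326−-9.9474)/(49.2100−29.2300)=1.0000; B=V−Δ·S=-31.5947
Check: Δ(0,0)·S0 + B(0,0) = 5.4053 = V0.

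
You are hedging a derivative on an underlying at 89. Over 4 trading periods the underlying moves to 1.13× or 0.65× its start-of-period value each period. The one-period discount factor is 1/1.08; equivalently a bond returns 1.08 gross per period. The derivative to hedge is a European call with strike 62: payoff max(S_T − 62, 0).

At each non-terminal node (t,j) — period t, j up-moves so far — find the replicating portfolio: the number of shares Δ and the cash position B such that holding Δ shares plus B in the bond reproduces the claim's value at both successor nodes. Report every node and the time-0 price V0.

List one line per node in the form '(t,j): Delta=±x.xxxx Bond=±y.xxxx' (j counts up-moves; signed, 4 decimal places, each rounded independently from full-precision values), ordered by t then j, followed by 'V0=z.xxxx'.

The replicating-portfolio and risk-neutral prices coincide; use p* = (1.08−0.65)/(1.13−0.65) = 0.8958 for the latter.
Terminal payoffs: V(4,0)=0.0000, V(4,1)=0.0000, V(4,2)=0.0000, V(4,3)=21.4716, V(4,4)=83.1122
  t=3,j=0: stock 24.4416 → up 27.6190 (V=0.0000), down 15.8871 (V=0.0000). Price 0.0000; hedge Δ=0.0000, bond B=0.0000.
  t=3,j=1: stock 42.4908 → up 48.0146 (V=0.0000), down 27.6190 (V=0.0000). Price 0.0000; hedge Δ=0.0000, bond B=0.0000.
  t=3,j=2: stock 73.8687 → up 83.4716 (V=21.4716), down 48.0146 (V=0.0000). Price 17.8102; hedge Δ=0.6056, bond B=-26.9223.
  t=3,j=3: stock 128.4178 → up 145.1122 (V=83.1122), down 83.4716 (V=21.4716). Price 71.0104; hedge Δ=1.0000, bond B=-57.4074.
  t=2,j=0: stock 37.6025 → up 42.4908 (V=0.0000), down 24.4416 (V=0.0000). Price 0.0000; hedge Δ=0.0000, bond B=0.0000.
  t=2,j=1: stock 65.3705 → up 73.8687 (V=17.8102), down 42.4908 (V=0.0000). Price 14.7731; hedge Δ=0.5676, bond B=-22.3314.
  t=2,j=2: stock 113.6441 → up 128.4178 (V=71.0104), down 73.8687 (V=17.8102). Price 60.6192; hedge Δ=0.9753, bond B=-50.2147.
  t=1,j=0: stock 57.8500 → up 65.3705 (V=14.7731), down 37.6025 (V=0.0000). Price 12.2539; hedge Δ=0.5320, bond B=-18.5233.
  t=1,j=1: stock 100.5700 → up 113.6441 (V=60.6192), down 65.3705 (V=14.7731). Price 51.7070; hedge Δ=0.9497, bond B=-43.8057.
  t=0,j=0: stock 89.0000 → up 100.5700 (V=51.7070), down 57.8500 (V=12.2539). Price 44.0716; hedge Δ=0.9235, bond B=-38.1224.
Check: Δ(0,0)·S0 + B(0,0) = 44.0716 = V0.

(0,0): Delta=0.9235 Bond=-38.1224
(1,0): Delta=0.5320 Bond=-18.5233
(1,1): Delta=0.9497 Bond=-43.8057
(2,0): Delta=0.0000 Bond=0.0000
(2,1): Delta=0.5676 Bond=-22.3314
(2,2): Delta=0.9753 Bond=-50.2147
(3,0): Delta=0.0000 Bond=0.0000
(3,1): Delta=0.0000 Bond=0.0000
(3,2): Delta=0.6056 Bond=-26.9223
(3,3): Delta=1.0000 Bond=-57.4074
V0=44.0716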